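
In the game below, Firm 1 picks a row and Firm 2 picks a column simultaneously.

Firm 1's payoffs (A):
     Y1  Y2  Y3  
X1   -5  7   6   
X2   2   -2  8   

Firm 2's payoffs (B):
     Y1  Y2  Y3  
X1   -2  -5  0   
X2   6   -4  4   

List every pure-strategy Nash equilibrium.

Find each player's best response to every opponent strategy; NE are the intersections.
Firm 1's best responses — vs Y1: X2 (payoff 2); vs Y2: X1 (payoff 7); vs Y3: X2 (payoff 8).
Firm 2's best responses — vs X1: Y3 (payoff 0); vs X2: Y1 (payoff 6).
The only mutual best response is (X2, Y1); neither player gains by switching there.

(X2, Y1)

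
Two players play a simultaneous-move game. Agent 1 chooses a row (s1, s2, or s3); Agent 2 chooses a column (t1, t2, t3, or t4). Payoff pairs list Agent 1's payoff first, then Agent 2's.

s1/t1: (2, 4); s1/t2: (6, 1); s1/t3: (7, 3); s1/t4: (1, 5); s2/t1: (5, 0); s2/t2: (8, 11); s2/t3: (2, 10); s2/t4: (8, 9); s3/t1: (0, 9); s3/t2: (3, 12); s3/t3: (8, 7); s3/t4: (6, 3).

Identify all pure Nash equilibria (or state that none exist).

A profile is a Nash equilibrium when each player is best-responding to the other.
Agent 1's best responses — vs t1: s2 (payoff 5); vs t2: s2 (payoff 8); vs t3: s3 (payoff 8); vs t4: s2 (payoff 8).
Agent 2's best responses — vs s1: t4 (payoff 5); vs s2: t2 (payoff 11); vs s3: t2 (payoff 12).
The only mutual best response is (s2, t2); neither player gains by switching there.

(s2, t2)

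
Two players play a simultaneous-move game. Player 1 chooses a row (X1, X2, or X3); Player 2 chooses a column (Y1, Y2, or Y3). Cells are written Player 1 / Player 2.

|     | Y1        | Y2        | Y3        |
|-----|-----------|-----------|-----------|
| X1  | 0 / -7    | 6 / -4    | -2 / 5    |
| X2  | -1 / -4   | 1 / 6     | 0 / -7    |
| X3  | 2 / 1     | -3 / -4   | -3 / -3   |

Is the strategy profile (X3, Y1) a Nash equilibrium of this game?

Yes

Holding Player 2 at Y1: Player 1 gets 2 from X3, versus 0 from X1, -1 from X2. No profitable deviation for Player 1.
Holding Player 1 at X3: Player 2 gets 1 from Y1, versus -4 from Y2, -3 from Y3. No profitable deviation for Player 2 either.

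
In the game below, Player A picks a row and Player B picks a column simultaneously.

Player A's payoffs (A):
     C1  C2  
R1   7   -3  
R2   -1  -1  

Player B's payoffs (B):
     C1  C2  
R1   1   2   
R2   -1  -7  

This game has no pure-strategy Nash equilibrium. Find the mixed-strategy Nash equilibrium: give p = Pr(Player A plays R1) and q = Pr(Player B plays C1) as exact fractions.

p = 6/7, q = 1/5

In a mixed NE each player is indifferent between their pure strategies, so the opponent's mix sets the indifference.
Player B indifferent between C1 and C2: p·1 + (1−p)·(-1) = p·2 + (1−p)·(-7) ⟹ (-1) + 2p = (-7) + 9p ⟹ p = 6/7.
Player A indifferent between R1 and R2: q·7 + (1−q)·(-3) = q·(-1) + (1−q)·(-1) ⟹ (-3) + 10q = (-1) + 0q ⟹ q = 1/5.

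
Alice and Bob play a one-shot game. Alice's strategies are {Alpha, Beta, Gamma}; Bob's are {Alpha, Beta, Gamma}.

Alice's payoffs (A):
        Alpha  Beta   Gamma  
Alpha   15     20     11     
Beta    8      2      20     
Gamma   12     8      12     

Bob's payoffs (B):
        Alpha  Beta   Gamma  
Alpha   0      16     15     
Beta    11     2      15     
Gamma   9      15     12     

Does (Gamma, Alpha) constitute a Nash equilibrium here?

Holding Bob at Alpha: Alice gets 12 from Gamma but could get 15 by switching to Alpha. Alice has a profitable deviation.

No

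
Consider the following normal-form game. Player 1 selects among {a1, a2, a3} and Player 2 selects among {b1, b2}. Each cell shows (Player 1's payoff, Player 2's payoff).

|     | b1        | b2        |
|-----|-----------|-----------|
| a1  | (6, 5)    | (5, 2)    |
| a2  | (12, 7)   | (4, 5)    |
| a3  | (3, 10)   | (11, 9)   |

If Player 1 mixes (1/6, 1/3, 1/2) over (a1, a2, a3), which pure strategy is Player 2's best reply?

Compute Player 2's expected payoff from each pure strategy against the given mix.
b1: (1/6)·5 + (1/3)·7 + (1/2)·10 = 49/6
b2: (1/6)·2 + (1/3)·5 + (1/2)·9 = 13/2
Highest expected payoff is 49/6, from b1.

b1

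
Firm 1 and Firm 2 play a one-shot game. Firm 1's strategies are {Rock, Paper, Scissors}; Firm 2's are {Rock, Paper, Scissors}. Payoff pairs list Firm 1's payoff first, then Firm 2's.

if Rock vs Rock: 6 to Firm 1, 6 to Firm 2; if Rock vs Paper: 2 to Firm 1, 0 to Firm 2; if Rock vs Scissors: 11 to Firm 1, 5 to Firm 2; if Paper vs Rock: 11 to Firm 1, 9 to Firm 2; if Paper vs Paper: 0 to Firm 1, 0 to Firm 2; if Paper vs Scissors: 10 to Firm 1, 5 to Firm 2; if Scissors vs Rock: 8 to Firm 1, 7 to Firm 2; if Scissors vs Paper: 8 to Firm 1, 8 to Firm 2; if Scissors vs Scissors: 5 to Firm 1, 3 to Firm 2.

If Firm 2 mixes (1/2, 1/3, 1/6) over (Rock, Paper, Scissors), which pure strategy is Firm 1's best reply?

Compute Firm 1's expected payoff from each pure strategy against the given mix.
Rock: (1/2)·6 + (1/3)·2 + (1/6)·11 = 11/2
Paper: (1/2)·11 + (1/3)·0 + (1/6)·10 = 43/6
Scissors: (1/2)·8 + (1/3)·8 + (1/6)·5 = 15/2
Highest expected payoff is 15/2, from Scissors.

Scissors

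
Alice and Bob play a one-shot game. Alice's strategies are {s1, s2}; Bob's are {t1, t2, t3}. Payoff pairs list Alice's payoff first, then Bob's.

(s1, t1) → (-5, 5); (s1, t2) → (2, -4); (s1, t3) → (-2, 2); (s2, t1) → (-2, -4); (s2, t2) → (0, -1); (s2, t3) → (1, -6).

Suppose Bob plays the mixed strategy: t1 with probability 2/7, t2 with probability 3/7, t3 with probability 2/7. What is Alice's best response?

Compute Alice's expected payoff from each pure strategy against the given mix.
s1: (2/7)·(-5) + (3/7)·2 + (2/7)·(-2) = -8/7
s2: (2/7)·(-2) + (3/7)·0 + (2/7)·1 = -2/7
Highest expected payoff is -2/7, from s2.

s2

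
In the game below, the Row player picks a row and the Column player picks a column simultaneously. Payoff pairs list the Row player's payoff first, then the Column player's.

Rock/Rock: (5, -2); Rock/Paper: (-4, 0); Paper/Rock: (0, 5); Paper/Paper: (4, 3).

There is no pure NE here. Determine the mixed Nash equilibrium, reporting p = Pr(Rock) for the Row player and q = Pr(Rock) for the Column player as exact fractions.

p = 1/2, q = 8/13

Each player's mixing probability is pinned down by making the *other* player indifferent.
The Column player indifferent between Rock and Paper: p·(-2) + (1−p)·5 = p·0 + (1−p)·3 ⟹ 5 + (-7)p = 3 + (-3)p ⟹ p = 1/2.
The Row player indifferent between Rock and Paper: q·5 + (1−q)·(-4) = q·0 + (1−q)·4 ⟹ (-4) + 9q = 4 + (-4)q ⟹ q = 8/13.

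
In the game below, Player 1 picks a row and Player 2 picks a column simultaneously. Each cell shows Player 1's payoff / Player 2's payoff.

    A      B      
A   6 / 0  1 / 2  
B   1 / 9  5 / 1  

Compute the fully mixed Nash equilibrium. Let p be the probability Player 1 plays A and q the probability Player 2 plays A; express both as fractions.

p = 4/5, q = 4/9

In a mixed NE each player is indifferent between their pure strategies, so the opponent's mix sets the indifference.
Player 2 indifferent between A and B: p·0 + (1−p)·9 = p·2 + (1−p)·1 ⟹ 9 + (-9)p = 1 + 1p ⟹ p = 4/5.
Player 1 indifferent between A and B: q·6 + (1−q)·1 = q·1 + (1−q)·5 ⟹ 1 + 5q = 5 + (-4)q ⟹ q = 4/9.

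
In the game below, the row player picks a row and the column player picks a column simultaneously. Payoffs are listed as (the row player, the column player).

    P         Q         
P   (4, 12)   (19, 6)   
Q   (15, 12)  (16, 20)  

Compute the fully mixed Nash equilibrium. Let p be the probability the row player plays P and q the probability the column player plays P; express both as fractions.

Each player's mixing probability is pinned down by making the *other* player indifferent.
The column player indifferent between P and Q: p·12 + (1−p)·12 = p·6 + (1−p)·20 ⟹ 12 + 0p = 20 + (-14)p ⟹ p = 4/7.
The row player indifferent between P and Q: q·4 + (1−q)·19 = q·15 + (1−q)·16 ⟹ 19 + (-15)q = 16 + (-1)q ⟹ q = 3/14.

p = 4/7, q = 3/14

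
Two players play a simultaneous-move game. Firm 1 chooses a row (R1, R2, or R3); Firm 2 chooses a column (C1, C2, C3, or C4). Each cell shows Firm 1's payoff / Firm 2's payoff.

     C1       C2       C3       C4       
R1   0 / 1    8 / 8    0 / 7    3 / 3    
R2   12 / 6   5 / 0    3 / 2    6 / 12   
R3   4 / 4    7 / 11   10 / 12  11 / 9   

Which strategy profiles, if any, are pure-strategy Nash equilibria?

(R1, C2) and (R3, C3)

A profile is a Nash equilibrium when each player is best-responding to the other.
Firm 1's best responses — vs C1: R2 (payoff 12); vs C2: R1 (payoff 8); vs C3: R3 (payoff 10); vs C4: R3 (payoff 11).
Firm 2's best responses — vs R1: C2 (payoff 8); vs R2: C4 (payoff 12); vs R3: C3 (payoff 12).
Mutual best responses occur at (R1, C2) and (R3, C3); at each, neither player gains by switching.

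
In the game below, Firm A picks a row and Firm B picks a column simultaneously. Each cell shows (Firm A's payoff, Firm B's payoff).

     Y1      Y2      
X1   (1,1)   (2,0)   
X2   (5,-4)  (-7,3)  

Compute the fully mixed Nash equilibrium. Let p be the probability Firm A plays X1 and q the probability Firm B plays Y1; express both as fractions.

p = 7/8, q = 9/13

In a mixed NE each player is indifferent between their pure strategies, so the opponent's mix sets the indifference.
Firm B indifferent between Y1 and Y2: p·1 + (1−p)·(-4) = p·0 + (1−p)·3 ⟹ (-4) + 5p = 3 + (-3)p ⟹ p = 7/8.
Firm A indifferent between X1 and X2: q·1 + (1−q)·2 = q·5 + (1−q)·(-7) ⟹ 2 + (-1)q = (-7) + 12q ⟹ q = 9/13.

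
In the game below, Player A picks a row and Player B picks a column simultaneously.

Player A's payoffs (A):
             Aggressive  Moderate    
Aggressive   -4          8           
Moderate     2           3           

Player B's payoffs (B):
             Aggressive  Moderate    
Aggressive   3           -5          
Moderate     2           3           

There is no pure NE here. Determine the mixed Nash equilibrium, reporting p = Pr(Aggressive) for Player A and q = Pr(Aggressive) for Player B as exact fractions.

p = 1/9, q = 5/11

Each player's mixing probability is pinned down by making the *other* player indifferent.
Player B indifferent between Aggressive and Moderate: p·3 + (1−p)·2 = p·(-5) + (1−p)·3 ⟹ 2 + 1p = 3 + (-8)p ⟹ p = 1/9.
Player A indifferent between Aggressive and Moderate: q·(-4) + (1−q)·8 = q·2 + (1−q)·3 ⟹ 8 + (-12)q = 3 + (-1)q ⟹ q = 5/11.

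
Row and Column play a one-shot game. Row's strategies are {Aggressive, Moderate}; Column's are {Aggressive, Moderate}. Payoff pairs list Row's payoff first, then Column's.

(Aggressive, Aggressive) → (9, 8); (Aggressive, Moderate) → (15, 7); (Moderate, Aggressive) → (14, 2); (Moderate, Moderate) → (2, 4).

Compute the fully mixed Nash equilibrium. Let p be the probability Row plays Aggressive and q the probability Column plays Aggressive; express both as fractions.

In a mixed NE each player is indifferent between their pure strategies, so the opponent's mix sets the indifference.
Column indifferent between Aggressive and Moderate: p·8 + (1−p)·2 = p·7 + (1−p)·4 ⟹ 2 + 6p = 4 + 3p ⟹ p = 2/3.
Row indifferent between Aggressive and Moderate: q·9 + (1−q)·15 = q·14 + (1−q)·2 ⟹ 15 + (-6)q = 2 + 12q ⟹ q = 13/18.

p = 2/3, q = 13/18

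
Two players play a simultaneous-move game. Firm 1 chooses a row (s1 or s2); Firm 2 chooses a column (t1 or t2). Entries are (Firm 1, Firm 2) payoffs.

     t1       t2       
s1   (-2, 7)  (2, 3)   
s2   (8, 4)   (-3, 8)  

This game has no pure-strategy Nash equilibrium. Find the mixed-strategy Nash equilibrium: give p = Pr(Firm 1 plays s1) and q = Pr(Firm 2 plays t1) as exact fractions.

p = 1/2, q = 1/3

In a mixed NE each player is indifferent between their pure strategies, so the opponent's mix sets the indifference.
Firm 2 indifferent between t1 and t2: p·7 + (1−p)·4 = p·3 + (1−p)·8 ⟹ 4 + 3p = 8 + (-5)p ⟹ p = 1/2.
Firm 1 indifferent between s1 and s2: q·(-2) + (1−q)·2 = q·8 + (1−q)·(-3) ⟹ 2 + (-4)q = (-3) + 11q ⟹ q = 1/3.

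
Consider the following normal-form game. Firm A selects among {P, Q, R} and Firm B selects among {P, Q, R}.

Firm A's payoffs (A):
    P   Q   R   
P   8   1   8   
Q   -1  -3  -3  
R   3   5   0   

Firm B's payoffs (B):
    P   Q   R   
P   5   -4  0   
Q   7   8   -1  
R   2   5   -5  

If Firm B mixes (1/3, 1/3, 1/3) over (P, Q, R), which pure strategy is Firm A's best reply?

P

Firm A's best reply maximizes expected payoff against the mix.
P: (1/3)·8 + (1/3)·1 + (1/3)·8 = 17/3
Q: (1/3)·(-1) + (1/3)·(-3) + (1/3)·(-3) = -7/3
R: (1/3)·3 + (1/3)·5 + (1/3)·0 = 8/3
Highest expected payoff is 17/3, from P.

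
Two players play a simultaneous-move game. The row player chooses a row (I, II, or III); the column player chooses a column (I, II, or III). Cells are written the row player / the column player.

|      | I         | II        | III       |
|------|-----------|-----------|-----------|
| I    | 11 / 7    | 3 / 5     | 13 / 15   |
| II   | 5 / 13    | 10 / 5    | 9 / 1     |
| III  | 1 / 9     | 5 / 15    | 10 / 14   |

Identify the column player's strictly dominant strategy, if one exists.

A strategy is strictly dominant if it gives the column player a strictly higher payoff than every other strategy, against every choice by the opponent.
I is not dominant: against I, III gives 15 > 7.
II is not dominant: against I, I gives 7 > 5.
III is not dominant: against II, I gives 13 > 1.
No single strategy is best against every opponent action.

No strictly dominant strategy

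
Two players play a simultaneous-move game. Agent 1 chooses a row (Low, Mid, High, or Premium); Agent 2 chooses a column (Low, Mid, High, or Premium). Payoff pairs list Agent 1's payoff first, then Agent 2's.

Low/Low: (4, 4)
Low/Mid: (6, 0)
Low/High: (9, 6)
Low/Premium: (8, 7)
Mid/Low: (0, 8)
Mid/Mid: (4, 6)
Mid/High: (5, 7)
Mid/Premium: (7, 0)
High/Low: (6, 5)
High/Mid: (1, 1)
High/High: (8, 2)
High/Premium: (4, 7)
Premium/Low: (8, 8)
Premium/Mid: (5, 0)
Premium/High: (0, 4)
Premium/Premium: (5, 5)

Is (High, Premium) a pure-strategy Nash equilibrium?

Holding Agent 2 at Premium: Agent 1 gets 4 from High but could get 8 by switching to Low. Agent 1 has a profitable deviation.

No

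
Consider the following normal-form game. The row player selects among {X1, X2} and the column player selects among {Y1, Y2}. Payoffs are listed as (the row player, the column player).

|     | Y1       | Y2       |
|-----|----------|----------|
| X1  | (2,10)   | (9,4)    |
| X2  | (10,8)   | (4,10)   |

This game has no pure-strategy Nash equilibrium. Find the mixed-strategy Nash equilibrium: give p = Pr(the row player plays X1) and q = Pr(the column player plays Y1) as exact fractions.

In a mixed NE each player is indifferent between their pure strategies, so the opponent's mix sets the indifference.
The column player indifferent between Y1 and Y2: p·10 + (1−p)·8 = p·4 + (1−p)·10 ⟹ 8 + 2p = 10 + (-6)p ⟹ p = 1/4.
The row player indifferent between X1 and X2: q·2 + (1−q)·9 = q·10 + (1−q)·4 ⟹ 9 + (-7)q = 4 + 6q ⟹ q = 5/13.

p = 1/4, q = 5/13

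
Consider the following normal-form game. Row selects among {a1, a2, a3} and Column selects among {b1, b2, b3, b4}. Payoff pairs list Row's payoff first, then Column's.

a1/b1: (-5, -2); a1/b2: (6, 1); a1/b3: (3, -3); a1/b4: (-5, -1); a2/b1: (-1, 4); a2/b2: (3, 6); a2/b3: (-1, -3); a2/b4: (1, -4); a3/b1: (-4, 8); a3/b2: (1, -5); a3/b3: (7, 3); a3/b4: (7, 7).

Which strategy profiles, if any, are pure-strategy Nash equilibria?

(a1, b2)

A profile is a Nash equilibrium when each player is best-responding to the other.
Row's best responses — vs b1: a2 (payoff -1); vs b2: a1 (payoff 6); vs b3: a3 (payoff 7); vs b4: a3 (payoff 7).
Column's best responses — vs a1: b2 (payoff 1); vs a2: b2 (payoff 6); vs a3: b1 (payoff 8).
The only mutual best response is (a1, b2); neither player gains by switching there.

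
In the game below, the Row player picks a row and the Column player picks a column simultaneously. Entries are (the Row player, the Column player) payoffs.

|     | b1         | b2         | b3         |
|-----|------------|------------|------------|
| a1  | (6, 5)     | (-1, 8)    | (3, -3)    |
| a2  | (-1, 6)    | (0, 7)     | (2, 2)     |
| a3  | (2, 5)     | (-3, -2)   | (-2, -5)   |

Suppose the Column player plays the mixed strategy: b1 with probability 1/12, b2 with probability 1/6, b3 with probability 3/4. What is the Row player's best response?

a1

The Row player's best reply maximizes expected payoff against the mix.
a1: (1/12)·6 + (1/6)·(-1) + (3/4)·3 = 31/12
a2: (1/12)·(-1) + (1/6)·0 + (3/4)·2 = 17/12
a3: (1/12)·2 + (1/6)·(-3) + (3/4)·(-2) = -11/6
Highest expected payoff is 31/12, from a1.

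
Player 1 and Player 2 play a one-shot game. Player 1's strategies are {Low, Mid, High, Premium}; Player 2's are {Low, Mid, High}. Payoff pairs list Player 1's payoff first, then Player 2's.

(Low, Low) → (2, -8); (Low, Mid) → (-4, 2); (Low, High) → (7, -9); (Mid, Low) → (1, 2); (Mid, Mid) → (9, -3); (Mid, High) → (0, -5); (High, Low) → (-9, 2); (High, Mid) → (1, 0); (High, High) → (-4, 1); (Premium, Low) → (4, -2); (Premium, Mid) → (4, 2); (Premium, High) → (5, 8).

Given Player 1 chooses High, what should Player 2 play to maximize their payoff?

With Player 1 fixed at High, Player 2's payoffs are: Low → 2, Mid → 0, High → 1.
The maximum is 2, achieved by Low.

Low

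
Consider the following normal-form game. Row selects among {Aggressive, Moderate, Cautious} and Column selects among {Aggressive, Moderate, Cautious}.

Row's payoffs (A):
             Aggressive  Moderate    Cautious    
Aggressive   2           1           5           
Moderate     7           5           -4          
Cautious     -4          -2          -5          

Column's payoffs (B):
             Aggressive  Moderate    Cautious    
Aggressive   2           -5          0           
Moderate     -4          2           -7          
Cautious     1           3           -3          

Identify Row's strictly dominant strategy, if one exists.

No strictly dominant strategy

Check whether one of Row's strategies beats all alternatives regardless of what the opponent does.
Aggressive is not dominant: against Aggressive, Moderate gives 7 > 2.
Moderate is not dominant: against Cautious, Aggressive gives 5 > -4.
Cautious is not dominant: against Aggressive, Aggressive gives 2 > -4.
No single strategy is best against every opponent action.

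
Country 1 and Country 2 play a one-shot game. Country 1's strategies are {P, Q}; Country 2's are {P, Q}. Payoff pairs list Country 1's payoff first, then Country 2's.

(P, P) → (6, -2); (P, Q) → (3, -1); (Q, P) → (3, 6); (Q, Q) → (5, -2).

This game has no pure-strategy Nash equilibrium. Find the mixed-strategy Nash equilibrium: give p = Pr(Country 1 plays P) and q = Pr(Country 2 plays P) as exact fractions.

p = 8/9, q = 2/5

In a mixed NE each player is indifferent between their pure strategies, so the opponent's mix sets the indifference.
Country 2 indifferent between P and Q: p·(-2) + (1−p)·6 = p·(-1) + (1−p)·(-2) ⟹ 6 + (-8)p = (-2) + 1p ⟹ p = 8/9.
Country 1 indifferent between P and Q: q·6 + (1−q)·3 = q·3 + (1−q)·5 ⟹ 3 + 3q = 5 + (-2)q ⟹ q = 2/5.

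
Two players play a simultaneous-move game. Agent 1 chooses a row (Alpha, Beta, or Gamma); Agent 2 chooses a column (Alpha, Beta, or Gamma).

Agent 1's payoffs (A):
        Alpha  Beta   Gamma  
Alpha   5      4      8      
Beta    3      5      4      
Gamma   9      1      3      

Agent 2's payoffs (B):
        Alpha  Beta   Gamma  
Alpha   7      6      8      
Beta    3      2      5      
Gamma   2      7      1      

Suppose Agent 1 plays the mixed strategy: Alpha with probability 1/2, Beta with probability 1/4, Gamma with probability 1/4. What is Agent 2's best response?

Compute Agent 2's expected payoff from each pure strategy against the given mix.
Alpha: (1/2)·7 + (1/4)·3 + (1/4)·2 = 19/4
Beta: (1/2)·6 + (1/4)·2 + (1/4)·7 = 21/4
Gamma: (1/2)·8 + (1/4)·5 + (1/4)·1 = 11/2
Highest expected payoff is 11/2, from Gamma.

Gamma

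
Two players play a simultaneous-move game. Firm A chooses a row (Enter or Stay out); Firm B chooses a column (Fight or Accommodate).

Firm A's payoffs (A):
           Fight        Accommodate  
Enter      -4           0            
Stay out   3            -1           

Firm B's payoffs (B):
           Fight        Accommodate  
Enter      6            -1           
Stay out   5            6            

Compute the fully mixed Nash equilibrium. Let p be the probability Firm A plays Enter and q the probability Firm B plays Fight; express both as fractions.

In a mixed NE each player is indifferent between their pure strategies, so the opponent's mix sets the indifference.
Firm B indifferent between Fight and Accommodate: p·6 + (1−p)·5 = p·(-1) + (1−p)·6 ⟹ 5 + 1p = 6 + (-7)p ⟹ p = 1/8.
Firm A indifferent between Enter and Stay out: q·(-4) + (1−q)·0 = q·3 + (1−q)·(-1) ⟹ 0 + (-4)q = (-1) + 4q ⟹ q = 1/8.

p = 1/8, q = 1/8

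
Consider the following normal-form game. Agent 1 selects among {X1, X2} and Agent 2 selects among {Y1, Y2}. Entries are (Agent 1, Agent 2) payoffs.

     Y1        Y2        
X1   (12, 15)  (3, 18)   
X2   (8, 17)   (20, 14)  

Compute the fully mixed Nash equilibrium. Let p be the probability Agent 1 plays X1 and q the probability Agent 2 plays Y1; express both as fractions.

p = 1/2, q = 17/21

Each player's mixing probability is pinned down by making the *other* player indifferent.
Agent 2 indifferent between Y1 and Y2: p·15 + (1−p)·17 = p·18 + (1−p)·14 ⟹ 17 + (-2)p = 14 + 4p ⟹ p = 1/2.
Agent 1 indifferent between X1 and X2: q·12 + (1−q)·3 = q·8 + (1−q)·20 ⟹ 3 + 9q = 20 + (-12)q ⟹ q = 17/21.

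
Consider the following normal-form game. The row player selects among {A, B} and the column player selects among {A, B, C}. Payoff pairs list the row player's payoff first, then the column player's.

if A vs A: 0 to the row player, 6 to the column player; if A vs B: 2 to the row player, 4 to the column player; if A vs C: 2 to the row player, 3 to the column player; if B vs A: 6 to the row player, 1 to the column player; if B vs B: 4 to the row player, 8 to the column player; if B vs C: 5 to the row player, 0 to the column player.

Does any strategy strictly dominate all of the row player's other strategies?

B

Check whether one of the row player's strategies beats all alternatives regardless of what the opponent does.
B strictly dominates: vs A: 6 > 0; vs B: 4 > 2; vs C: 5 > 2.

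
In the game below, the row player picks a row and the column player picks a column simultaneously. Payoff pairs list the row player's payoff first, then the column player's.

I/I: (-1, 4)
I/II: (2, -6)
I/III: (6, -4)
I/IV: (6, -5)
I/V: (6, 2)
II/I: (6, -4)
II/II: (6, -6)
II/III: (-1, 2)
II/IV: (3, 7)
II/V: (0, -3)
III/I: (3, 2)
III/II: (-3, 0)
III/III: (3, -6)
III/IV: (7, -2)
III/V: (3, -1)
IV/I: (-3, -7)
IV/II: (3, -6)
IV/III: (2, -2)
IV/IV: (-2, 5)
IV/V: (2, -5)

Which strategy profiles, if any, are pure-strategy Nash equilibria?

None

Find each player's best response to every opponent strategy; NE are the intersections.
The row player's best responses — vs I: II (payoff 6); vs II: II (payoff 6); vs III: I (payoff 6); vs IV: III (payoff 7); vs V: I (payoff 6).
The column player's best responses — vs I: I (payoff 4); vs II: IV (payoff 7); vs III: I (payoff 2); vs IV: IV (payoff 5).
No cell has both players best-responding. For instance, the row player's best reply to I is II, but against II the column player prefers IV over I.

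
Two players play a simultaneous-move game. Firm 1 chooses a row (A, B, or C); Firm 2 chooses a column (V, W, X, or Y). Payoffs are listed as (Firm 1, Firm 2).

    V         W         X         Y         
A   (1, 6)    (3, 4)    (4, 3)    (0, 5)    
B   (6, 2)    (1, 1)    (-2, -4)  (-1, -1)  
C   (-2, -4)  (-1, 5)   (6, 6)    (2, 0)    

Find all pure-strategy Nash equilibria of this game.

Find each player's best response to every opponent strategy; NE are the intersections.
Firm 1's best responses — vs V: B (payoff 6); vs W: A (payoff 3); vs X: C (payoff 6); vs Y: C (payoff 2).
Firm 2's best responses — vs A: V (payoff 6); vs B: V (payoff 2); vs C: X (payoff 6).
Mutual best responses occur at (B, V) and (C, X); at each, neither player gains by switching.

(B, V) and (C, X)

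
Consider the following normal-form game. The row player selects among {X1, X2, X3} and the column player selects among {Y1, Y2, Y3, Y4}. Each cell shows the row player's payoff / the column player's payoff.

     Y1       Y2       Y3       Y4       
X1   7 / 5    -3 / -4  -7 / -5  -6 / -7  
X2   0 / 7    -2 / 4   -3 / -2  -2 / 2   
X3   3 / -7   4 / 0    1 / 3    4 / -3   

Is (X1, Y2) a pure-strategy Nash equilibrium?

Holding the column player at Y2: the row player gets -3 from X1 but could get 4 by switching to X3. The row player has a profitable deviation.

No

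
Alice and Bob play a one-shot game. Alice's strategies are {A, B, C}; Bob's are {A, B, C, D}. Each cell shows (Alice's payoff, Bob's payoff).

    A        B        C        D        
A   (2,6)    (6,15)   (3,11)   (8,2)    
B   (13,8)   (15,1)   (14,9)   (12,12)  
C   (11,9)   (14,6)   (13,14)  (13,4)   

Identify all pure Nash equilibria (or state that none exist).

No pure-strategy Nash equilibrium

Check mutual best responses: a cell is a NE iff neither player can gain by unilaterally deviating.
Alice's best responses — vs A: B (payoff 13); vs B: B (payoff 15); vs C: B (payoff 14); vs D: C (payoff 13).
Bob's best responses — vs A: B (payoff 15); vs B: D (payoff 12); vs C: C (payoff 14).
No cell has both players best-responding. For instance, Alice's best reply to A is B, but against B Bob prefers D over A.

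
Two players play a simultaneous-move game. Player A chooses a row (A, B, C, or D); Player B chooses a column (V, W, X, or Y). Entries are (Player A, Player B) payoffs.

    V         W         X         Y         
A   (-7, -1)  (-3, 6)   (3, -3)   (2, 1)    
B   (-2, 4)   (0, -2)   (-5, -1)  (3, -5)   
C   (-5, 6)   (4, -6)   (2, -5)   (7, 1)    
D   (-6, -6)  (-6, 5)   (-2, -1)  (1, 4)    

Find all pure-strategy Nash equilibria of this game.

(B, V)

Check mutual best responses: a cell is a NE iff neither player can gain by unilaterally deviating.
Player A's best responses — vs V: B (payoff -2); vs W: C (payoff 4); vs X: A (payoff 3); vs Y: C (payoff 7).
Player B's best responses — vs A: W (payoff 6); vs B: V (payoff 4); vs C: V (payoff 6); vs D: W (payoff 5).
The only mutual best response is (B, V); neither player gains by switching there.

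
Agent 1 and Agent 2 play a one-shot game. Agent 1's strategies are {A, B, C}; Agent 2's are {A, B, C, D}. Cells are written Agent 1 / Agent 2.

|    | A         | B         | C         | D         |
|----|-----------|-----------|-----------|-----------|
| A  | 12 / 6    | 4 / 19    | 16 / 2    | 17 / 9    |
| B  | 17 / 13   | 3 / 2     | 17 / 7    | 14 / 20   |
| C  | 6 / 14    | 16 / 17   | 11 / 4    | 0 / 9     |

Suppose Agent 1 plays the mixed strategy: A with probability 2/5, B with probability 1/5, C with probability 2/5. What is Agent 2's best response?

B

Agent 2's best reply maximizes expected payoff against the mix.
A: (2/5)·6 + (1/5)·13 + (2/5)·14 = 53/5
B: (2/5)·19 + (1/5)·2 + (2/5)·17 = 74/5
C: (2/5)·2 + (1/5)·7 + (2/5)·4 = 19/5
D: (2/5)·9 + (1/5)·20 + (2/5)·9 = 56/5
Highest expected payoff is 74/5, from B.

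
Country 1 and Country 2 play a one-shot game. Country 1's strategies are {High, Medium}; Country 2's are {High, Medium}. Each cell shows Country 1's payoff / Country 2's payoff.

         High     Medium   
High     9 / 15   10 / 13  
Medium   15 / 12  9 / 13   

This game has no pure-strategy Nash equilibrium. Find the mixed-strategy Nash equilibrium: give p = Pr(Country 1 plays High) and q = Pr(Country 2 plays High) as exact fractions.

Each player's mixing probability is pinned down by making the *other* player indifferent.
Country 2 indifferent between High and Medium: p·15 + (1−p)·12 = p·13 + (1−p)·13 ⟹ 12 + 3p = 13 + 0p ⟹ p = 1/3.
Country 1 indifferent between High and Medium: q·9 + (1−q)·10 = q·15 + (1−q)·9 ⟹ 10 + (-1)q = 9 + 6q ⟹ q = 1/7.

p = 1/3, q = 1/7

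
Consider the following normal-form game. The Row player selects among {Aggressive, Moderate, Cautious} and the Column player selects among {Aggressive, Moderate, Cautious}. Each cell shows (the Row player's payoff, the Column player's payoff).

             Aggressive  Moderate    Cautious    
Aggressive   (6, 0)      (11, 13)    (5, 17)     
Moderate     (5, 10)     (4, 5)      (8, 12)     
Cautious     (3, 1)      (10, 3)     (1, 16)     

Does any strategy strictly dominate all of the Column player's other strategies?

Cautious

Check whether one of the Column player's strategies beats all alternatives regardless of what the opponent does.
Cautious strictly dominates: vs Aggressive: 17 > each of {0, 13}; vs Moderate: 12 > each of {10, 5}; vs Cautious: 16 > each of {1, 3}.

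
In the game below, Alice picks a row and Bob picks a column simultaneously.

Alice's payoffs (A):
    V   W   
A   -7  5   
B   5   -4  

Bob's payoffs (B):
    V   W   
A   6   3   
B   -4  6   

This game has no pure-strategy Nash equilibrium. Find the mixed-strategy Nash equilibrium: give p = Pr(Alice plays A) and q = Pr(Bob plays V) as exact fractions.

p = 10/13, q = 3/7

Each player's mixing probability is pinned down by making the *other* player indifferent.
Bob indifferent between V and W: p·6 + (1−p)·(-4) = p·3 + (1−p)·6 ⟹ (-4) + 10p = 6 + (-3)p ⟹ p = 10/13.
Alice indifferent between A and B: q·(-7) + (1−q)·5 = q·5 + (1−q)·(-4) ⟹ 5 + (-12)q = (-4) + 9q ⟹ q = 3/7.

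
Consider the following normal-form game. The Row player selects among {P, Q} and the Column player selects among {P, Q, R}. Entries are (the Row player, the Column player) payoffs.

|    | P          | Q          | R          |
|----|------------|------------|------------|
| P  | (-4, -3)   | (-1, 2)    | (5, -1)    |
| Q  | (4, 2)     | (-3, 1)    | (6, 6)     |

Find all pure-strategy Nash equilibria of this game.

(P, Q) and (Q, R)

Check mutual best responses: a cell is a NE iff neither player can gain by unilaterally deviating.
The Row player's best responses — vs P: Q (payoff 4); vs Q: P (payoff -1); vs R: Q (payoff 6).
The Column player's best responses — vs P: Q (payoff 2); vs Q: R (payoff 6).
Mutual best responses occur at (P, Q) and (Q, R); at each, neither player gains by switching.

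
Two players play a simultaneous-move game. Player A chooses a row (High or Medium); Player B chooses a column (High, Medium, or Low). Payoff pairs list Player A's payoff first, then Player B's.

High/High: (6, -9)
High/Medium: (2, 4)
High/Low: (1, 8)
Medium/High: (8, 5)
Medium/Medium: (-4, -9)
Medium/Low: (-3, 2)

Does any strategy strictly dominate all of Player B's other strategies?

None

A strategy is strictly dominant if it gives Player B a strictly higher payoff than every other strategy, against every choice by the opponent.
High is not dominant: against High, Medium gives 4 > -9.
Medium is not dominant: against High, Low gives 8 > 4.
Low is not dominant: against Medium, High gives 5 > 2.
No single strategy is best against every opponent action.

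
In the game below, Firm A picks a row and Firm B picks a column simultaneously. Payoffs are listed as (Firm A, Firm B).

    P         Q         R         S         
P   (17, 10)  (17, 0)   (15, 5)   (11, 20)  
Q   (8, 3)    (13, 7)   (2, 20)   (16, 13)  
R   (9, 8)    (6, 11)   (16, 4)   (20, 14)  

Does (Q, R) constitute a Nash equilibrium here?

No

Holding Firm B at R: Firm A gets 2 from Q but could get 16 by switching to R. Firm A has a profitable deviation.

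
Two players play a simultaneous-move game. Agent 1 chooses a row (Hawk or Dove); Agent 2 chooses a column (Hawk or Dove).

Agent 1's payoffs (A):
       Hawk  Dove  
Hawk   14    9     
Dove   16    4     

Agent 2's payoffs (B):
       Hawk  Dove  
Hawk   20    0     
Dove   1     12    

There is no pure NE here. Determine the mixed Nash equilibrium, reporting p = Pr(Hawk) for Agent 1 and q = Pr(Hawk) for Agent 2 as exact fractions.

In a mixed NE each player is indifferent between their pure strategies, so the opponent's mix sets the indifference.
Agent 2 indifferent between Hawk and Dove: p·20 + (1−p)·1 = p·0 + (1−p)·12 ⟹ 1 + 19p = 12 + (-12)p ⟹ p = 11/31.
Agent 1 indifferent between Hawk and Dove: q·14 + (1−q)·9 = q·16 + (1−q)·4 ⟹ 9 + 5q = 4 + 12q ⟹ q = 5/7.

p = 11/31, q = 5/7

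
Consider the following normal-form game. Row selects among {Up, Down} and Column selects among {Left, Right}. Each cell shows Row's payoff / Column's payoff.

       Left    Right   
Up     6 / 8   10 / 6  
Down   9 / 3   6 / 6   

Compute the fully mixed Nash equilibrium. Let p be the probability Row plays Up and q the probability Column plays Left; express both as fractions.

Each player's mixing probability is pinned down by making the *other* player indifferent.
Column indifferent between Left and Right: p·8 + (1−p)·3 = p·6 + (1−p)·6 ⟹ 3 + 5p = 6 + 0p ⟹ p = 3/5.
Row indifferent between Up and Down: q·6 + (1−q)·10 = q·9 + (1−q)·6 ⟹ 10 + (-4)q = 6 + 3q ⟹ q = 4/7.

p = 3/5, q = 4/7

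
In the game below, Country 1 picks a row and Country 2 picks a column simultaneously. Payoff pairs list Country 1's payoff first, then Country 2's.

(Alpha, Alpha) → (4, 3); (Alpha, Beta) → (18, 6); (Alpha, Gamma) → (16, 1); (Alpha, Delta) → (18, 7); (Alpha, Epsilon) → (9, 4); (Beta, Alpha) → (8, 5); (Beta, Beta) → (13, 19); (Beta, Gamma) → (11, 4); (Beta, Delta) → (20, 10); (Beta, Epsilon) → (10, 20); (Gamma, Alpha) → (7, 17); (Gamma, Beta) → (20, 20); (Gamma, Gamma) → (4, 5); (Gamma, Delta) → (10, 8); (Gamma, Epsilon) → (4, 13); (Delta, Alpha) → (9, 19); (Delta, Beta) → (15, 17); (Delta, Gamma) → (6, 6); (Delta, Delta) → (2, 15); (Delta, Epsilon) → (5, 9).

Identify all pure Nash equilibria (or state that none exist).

(Beta, Epsilon), (Gamma, Beta), and (Delta, Alpha)

Check mutual best responses: a cell is a NE iff neither player can gain by unilaterally deviating.
Country 1's best responses — vs Alpha: Delta (payoff 9); vs Beta: Gamma (payoff 20); vs Gamma: Alpha (payoff 16); vs Delta: Beta (payoff 20); vs Epsilon: Beta (payoff 10).
Country 2's best responses — vs Alpha: Delta (payoff 7); vs Beta: Epsilon (payoff 20); vs Gamma: Beta (payoff 20); vs Delta: Alpha (payoff 19).
Mutual best responses occur at (Beta, Epsilon), (Gamma, Beta), and (Delta, Alpha); at each, neither player gains by switching.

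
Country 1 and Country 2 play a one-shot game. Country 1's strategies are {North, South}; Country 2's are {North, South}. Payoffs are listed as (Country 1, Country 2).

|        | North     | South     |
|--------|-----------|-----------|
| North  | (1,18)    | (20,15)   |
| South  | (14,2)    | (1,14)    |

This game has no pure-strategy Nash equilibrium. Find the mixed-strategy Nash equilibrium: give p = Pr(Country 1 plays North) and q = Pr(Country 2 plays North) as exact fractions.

p = 4/5, q = 19/32

Each player's mixing probability is pinned down by making the *other* player indifferent.
Country 2 indifferent between North and South: p·18 + (1−p)·2 = p·15 + (1−p)·14 ⟹ 2 + 16p = 14 + 1p ⟹ p = 4/5.
Country 1 indifferent between North and South: q·1 + (1−q)·20 = q·14 + (1−q)·1 ⟹ 20 + (-19)q = 1 + 13q ⟹ q = 19/32.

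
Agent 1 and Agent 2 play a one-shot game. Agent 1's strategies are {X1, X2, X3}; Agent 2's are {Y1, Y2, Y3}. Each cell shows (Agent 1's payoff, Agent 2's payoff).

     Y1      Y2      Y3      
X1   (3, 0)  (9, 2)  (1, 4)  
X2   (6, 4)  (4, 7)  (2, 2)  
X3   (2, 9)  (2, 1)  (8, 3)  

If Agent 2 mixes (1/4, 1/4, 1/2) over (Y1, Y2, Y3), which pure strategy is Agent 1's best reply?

Agent 1's best reply maximizes expected payoff against the mix.
X1: (1/4)·3 + (1/4)·9 + (1/2)·1 = 7/2
X2: (1/4)·6 + (1/4)·4 + (1/2)·2 = 7/2
X3: (1/4)·2 + (1/4)·2 + (1/2)·8 = 5
Highest expected payoff is 5, from X3.

X3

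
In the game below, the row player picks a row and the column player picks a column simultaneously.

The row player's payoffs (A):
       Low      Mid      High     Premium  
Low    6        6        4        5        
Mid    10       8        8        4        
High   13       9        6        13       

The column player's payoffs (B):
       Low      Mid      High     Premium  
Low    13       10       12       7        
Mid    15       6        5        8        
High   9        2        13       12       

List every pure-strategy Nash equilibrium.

There is no pure-strategy Nash equilibrium

Find each player's best response to every opponent strategy; NE are the intersections.
The row player's best responses — vs Low: High (payoff 13); vs Mid: High (payoff 9); vs High: Mid (payoff 8); vs Premium: High (payoff 13).
The column player's best responses — vs Low: Low (payoff 13); vs Mid: Low (payoff 15); vs High: High (payoff 13).
No cell has both players best-responding. For instance, the row player's best reply to Premium is High, but against High the column player prefers High over Premium.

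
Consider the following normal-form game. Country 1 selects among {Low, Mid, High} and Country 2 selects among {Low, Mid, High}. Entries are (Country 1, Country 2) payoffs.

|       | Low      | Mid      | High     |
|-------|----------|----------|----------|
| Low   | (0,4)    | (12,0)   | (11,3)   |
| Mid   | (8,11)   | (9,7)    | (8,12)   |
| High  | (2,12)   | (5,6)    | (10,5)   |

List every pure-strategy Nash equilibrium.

No pure-strategy Nash equilibrium

A profile is a Nash equilibrium when each player is best-responding to the other.
Country 1's best responses — vs Low: Mid (payoff 8); vs Mid: Low (payoff 12); vs High: Low (payoff 11).
Country 2's best responses — vs Low: Low (payoff 4); vs Mid: High (payoff 12); vs High: Low (payoff 12).
No cell has both players best-responding. For instance, Country 1's best reply to Mid is Low, but against Low Country 2 prefers Low over Mid.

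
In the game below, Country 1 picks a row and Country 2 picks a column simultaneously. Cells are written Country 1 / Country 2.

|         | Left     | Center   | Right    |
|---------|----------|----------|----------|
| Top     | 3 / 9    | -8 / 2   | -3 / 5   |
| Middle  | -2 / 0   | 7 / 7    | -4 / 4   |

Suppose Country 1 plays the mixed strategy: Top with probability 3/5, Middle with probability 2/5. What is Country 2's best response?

Compute Country 2's expected payoff from each pure strategy against the given mix.
Left: (3/5)·9 + (2/5)·0 = 27/5
Center: (3/5)·2 + (2/5)·7 = 4
Right: (3/5)·5 + (2/5)·4 = 23/5
Highest expected payoff is 27/5, from Left.

Left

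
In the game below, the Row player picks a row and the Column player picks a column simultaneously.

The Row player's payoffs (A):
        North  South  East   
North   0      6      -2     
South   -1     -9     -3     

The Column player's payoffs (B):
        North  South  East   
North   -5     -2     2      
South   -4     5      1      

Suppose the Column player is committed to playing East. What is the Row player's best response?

With the Column player fixed at East, the Row player's payoffs are: North → -2, South → -3.
The maximum is -2, achieved by North.

North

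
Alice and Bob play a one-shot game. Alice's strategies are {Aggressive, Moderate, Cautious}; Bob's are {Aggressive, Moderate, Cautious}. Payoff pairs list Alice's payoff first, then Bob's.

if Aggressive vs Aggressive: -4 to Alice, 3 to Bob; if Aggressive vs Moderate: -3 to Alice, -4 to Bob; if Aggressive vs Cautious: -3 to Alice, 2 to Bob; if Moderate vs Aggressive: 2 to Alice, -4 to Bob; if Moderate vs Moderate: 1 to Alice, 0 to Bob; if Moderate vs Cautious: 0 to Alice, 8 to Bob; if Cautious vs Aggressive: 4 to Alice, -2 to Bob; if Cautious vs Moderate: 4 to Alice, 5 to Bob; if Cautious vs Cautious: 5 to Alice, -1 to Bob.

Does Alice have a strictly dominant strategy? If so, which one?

A strategy is strictly dominant if it gives Alice a strictly higher payoff than every other strategy, against every choice by the opponent.
Cautious strictly dominates: vs Aggressive: 4 > each of {-4, 2}; vs Moderate: 4 > each of {-3, 1}; vs Cautious: 5 > each of {-3, 0}.

Cautious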